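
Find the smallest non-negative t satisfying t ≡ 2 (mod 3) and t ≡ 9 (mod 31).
M = 3 × 31 = 93. M₁ = 31, y₁ ≡ 1 (mod 3). M₂ = 3, y₂ ≡ 21 (mod 31). t = 2×31×1 + 9×3×21 ≡ 71 (mod 93)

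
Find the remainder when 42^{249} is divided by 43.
By Fermat: 42^{42} ≡ 1 (mod 43). 249 = 5×42 + 39. So 42^{249} ≡ 42^{39} ≡ 42 (mod 43)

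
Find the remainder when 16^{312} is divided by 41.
By Fermat: 16^{40} ≡ 1 (mod 41). 312 = 7×40 + 32. So 16^{312} ≡ 16^{32} ≡ 10 (mod 41)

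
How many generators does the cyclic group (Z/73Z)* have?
24

The number of primitive roots modulo p is φ(p-1) = φ(72)
φ(72) = 24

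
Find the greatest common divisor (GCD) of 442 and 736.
2

Using the Euclidean algorithm:
442 = 0 × 736 + 442
736 = 1 × 442 + 294
442 = 1 × 294 + 148
294 = 1 × 148 + 146
148 = 1 × 146 + 2
146 = 73 × 2 + 0

GCD(442, 736) = 2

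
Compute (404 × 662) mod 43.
31

(404 × 662) = 267448
267448 mod 43 = 31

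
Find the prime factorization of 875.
5^3 × 7

Divide by primes starting from smallest:
875 ÷ 5 = 175
175 ÷ 5 = 35
35 ÷ 5 = 7
7 ÷ 7 = 1

875 = 5^3 × 7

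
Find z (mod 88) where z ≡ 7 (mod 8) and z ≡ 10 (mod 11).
M = 8 × 11 = 88. M₁ = 11, y₁ ≡ 3 (mod 8). M₂ = 8, y₂ ≡ 7 (mod 11). z = 7×11×3 + 10×8×7 ≡ 87 (mod 88)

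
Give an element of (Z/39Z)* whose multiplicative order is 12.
2 has order 12 mod 39 since 2^{12} ≡ 1 (mod 39) and no smaller power works.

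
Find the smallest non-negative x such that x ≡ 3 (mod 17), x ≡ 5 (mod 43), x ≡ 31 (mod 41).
564

Using the Chinese Remainder Theorem:
M = product of moduli = 29971
For equation 1: M_1 = 1763, 1763 ≡ 12 (mod 17), inverse of 1763 mod 17 is 10 (check: 12 × 10 = 120 ≡ 1 (mod 17))
For equation 2: M_2 = 697, 697 ≡ 9 (mod 43), inverse of 697 mod 43 is 24 (check: 9 × 24 = 216 ≡ 1 (mod 43))
For equation 3: M_3 = 731, 731 ≡ 34 (mod 41), inverse of 731 mod 41 is 35 (check: 34 × 35 = 1190 ≡ 1 (mod 41))
Combine: x ≡ Σ r_i×M_i×(M_i⁻¹ mod m_i) = 3×1763×10 + 5×697×24 + 31×731×35 = 52890 + 83640 + 793135 = 929665
929665 mod 29971 = 564
x ≡ 564 (mod 29971)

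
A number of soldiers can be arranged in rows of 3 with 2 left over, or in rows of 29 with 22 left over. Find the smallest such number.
M = 3 × 29 = 87. M₁ = 29, y₁ ≡ 2 (mod 3). M₂ = 3, y₂ ≡ 10 (mod 29). t = 2×29×2 + 22×3×10 ≡ 80 (mod 87). The smallest positive such number is 80.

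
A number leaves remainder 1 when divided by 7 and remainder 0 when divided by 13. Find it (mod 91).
M = 7 × 13 = 91. M₁ = 13, y₁ ≡ 6 (mod 7). M₂ = 7, y₂ ≡ 2 (mod 13). x = 1×13×6 + 0×7×2 ≡ 78 (mod 91)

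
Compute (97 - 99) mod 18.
16

(97 - 99) = -2
-2 mod 18 = 16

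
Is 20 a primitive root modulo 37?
p - 1 = 36 has prime divisors 2, 3. Check 20^(36/q) mod 37 for each: 20^(36/2) = 20^18 ≡ 36, 20^(36/3) = 20^12 ≡ 26 (mod 37). None of these is 1, so 20 has order 36 = φ(37), so it is a primitive root mod 37.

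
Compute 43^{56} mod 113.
112

Using successive squaring:
Binary expansion of 56: 111000
Powers of 43 mod 113 (each is the square of the previous):
  43^1 ≡ 43 (mod 113)
  43^2 ≡ 43² = 1849 ≡ 41 (mod 113)
  43^4 ≡ 41² = 1681 ≡ 99 (mod 113)
  43^8 ≡ 99² = 9801 ≡ 83 (mod 113)
  43^16 ≡ 83² = 6889 ≡ 109 (mod 113)
  43^32 ≡ 109² = 11881 ≡ 16 (mod 113)
56 = 32 + 16 + 8, so 43^56 = 43^32 × 43^16 × 43^8 ≡ 16 × 109 × 83 (mod 113)
Multiplying step by step:
  16 × 109 = 1744 ≡ 49 (mod 113)
  49 × 83 = 4067 ≡ 112 (mod 113)
Result: 43^56 ≡ 112 (mod 113)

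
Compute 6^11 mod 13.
Using repeated squaring. 11 = 8 + 2 + 1 (binary 1011). Repeated squaring mod 13: 6^1 ≡ 6; 6^2 ≡ 6² = 36 ≡ 10; 6^4 ≡ 10² = 100 ≡ 9; 6^8 ≡ 9² = 81 ≡ 3. Multiply: 6^11 = 6^8 × 6^2 × 6^1 ≡ 3 × 10 × 6 (mod 13): 3 × 10 = 30 ≡ 4; 4 × 6 = 24 ≡ 11. So 6^11 ≡ 11 (mod 13).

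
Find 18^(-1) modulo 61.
17

Using Extended Euclidean Algorithm:
gcd(18, 61) = 1
Bezout coefficients: 18 × 17 + 61 × -5 = 1
So 18 × 17 ≡ 1 (mod 61)
The inverse is 17 mod 61 = 17
Verification: 18 × 17 = 306 = 5 × 61 + 1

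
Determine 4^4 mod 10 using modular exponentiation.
4 = 4 (binary 100). Repeated squaring mod 10: 4^1 ≡ 4; 4^2 ≡ 4² = 16 ≡ 6; 4^4 ≡ 6² = 36 ≡ 6. So 4^4 ≡ 6 (mod 10).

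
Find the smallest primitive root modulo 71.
p - 1 = 70 has prime divisors 2, 5, 7. h is a primitive root mod 71 iff h^(70/q) ≢ 1 (mod 71) for each such q.
h = 2: 2^35 ≡ 1, 2^14 ≡ 54, 2^10 ≡ 30 (mod 71); 2^35 ≡ 1, so not a primitive root.
h = 3: 3^35 ≡ 1, 3^14 ≡ 54, 3^10 ≡ 48 (mod 71); 3^35 ≡ 1, so not a primitive root.
h = 4: 4^35 ≡ 1, 4^14 ≡ 5, 4^10 ≡ 48 (mod 71); 4^35 ≡ 1, so not a primitive root.
h = 5: 5^35 ≡ 1, 5^14 ≡ 57, 5^10 ≡ 1 (mod 71); 5^35 ≡ 1, so not a primitive root.
h = 6: 6^35 ≡ 1, 6^14 ≡ 5, 6^10 ≡ 20 (mod 71); 6^35 ≡ 1, so not a primitive root.
h = 7: 7^35 ≡ 70, 7^14 ≡ 54, 7^10 ≡ 45 (mod 71); none is 1, so 7 has order 70 and is a primitive root.
The smallest primitive root mod 71 is g = 7.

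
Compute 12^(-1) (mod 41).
12^(-1) ≡ 24 (mod 41). Verification: 12 × 24 = 288 ≡ 1 (mod 41)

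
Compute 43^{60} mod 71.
45

Using successive squaring:
Binary expansion of 60: 111100
Powers of 43 mod 71 (each is the square of the previous):
  43^1 ≡ 43 (mod 71)
  43^2 ≡ 43² = 1849 ≡ 3 (mod 71)
  43^4 ≡ 3² = 9 ≡ 9 (mod 71)
  43^8 ≡ 9² = 81 ≡ 10 (mod 71)
  43^16 ≡ 10² = 100 ≡ 29 (mod 71)
  43^32 ≡ 29² = 841 ≡ 60 (mod 71)
60 = 32 + 16 + 8 + 4, so 43^60 = 43^32 × 43^16 × 43^8 × 43^4 ≡ 60 × 29 × 10 × 9 (mod 71)
Multiplying step by step:
  60 × 29 = 1740 ≡ 36 (mod 71)
  36 × 10 = 360 ≡ 5 (mod 71)
  5 × 9 = 45 ≡ 45 (mod 71)
Result: 43^60 ≡ 45 (mod 71)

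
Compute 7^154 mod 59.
Using Fermat: 7^{58} ≡ 1 (mod 59). 154 ≡ 38 (mod 58). So 7^{154} ≡ 7^{38} ≡ 26 (mod 59)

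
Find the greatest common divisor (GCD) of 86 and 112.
2

Using the Euclidean algorithm:
86 = 0 × 112 + 86
112 = 1 × 86 + 26
86 = 3 × 26 + 8
26 = 3 × 8 + 2
8 = 4 × 2 + 0

GCD(86, 112) = 2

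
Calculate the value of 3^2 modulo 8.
2 = 2 (binary 10). Repeated squaring mod 8: 3^1 ≡ 3; 3^2 ≡ 3² = 9 ≡ 1. So 3^2 ≡ 1 (mod 8).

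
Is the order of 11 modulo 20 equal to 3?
No, the actual order is 2, not 3.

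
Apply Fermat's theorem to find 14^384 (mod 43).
By Fermat: 14^{42} ≡ 1 (mod 43). 384 ≡ 6 (mod 42). So 14^{384} ≡ 14^{6} ≡ 21 (mod 43)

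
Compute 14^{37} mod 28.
0

Using successive squaring:
Binary expansion of 37: 100101
Powers of 14 mod 28 (each is the square of the previous):
  14^1 ≡ 14 (mod 28)
  14^2 ≡ 14² = 196 ≡ 0 (mod 28)
  14^4 ≡ 0² = 0 ≡ 0 (mod 28)
  14^8 ≡ 0² = 0 ≡ 0 (mod 28)
  14^16 ≡ 0² = 0 ≡ 0 (mod 28)
  14^32 ≡ 0² = 0 ≡ 0 (mod 28)
37 = 32 + 4 + 1, so 14^37 = 14^32 × 14^4 × 14^1 ≡ 0 × 0 × 14 (mod 28)
Multiplying step by step:
  0 × 0 = 0 ≡ 0 (mod 28)
  0 × 14 = 0 ≡ 0 (mod 28)
Result: 14^37 ≡ 0 (mod 28)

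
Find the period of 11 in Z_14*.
Powers of 11 mod 14: 11^1≡11, 11^2≡9, 11^3≡1. Order = 3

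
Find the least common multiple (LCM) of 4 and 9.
36

First find GCD(4, 9) using the Euclidean algorithm:
4 = 0 × 9 + 4
9 = 2 × 4 + 1
4 = 4 × 1 + 0
GCD(4, 9) = 1

LCM formula: LCM(a, b) = (a × b) / GCD(a, b)
LCM(4, 9) = (4 × 9) / 1
LCM(4, 9) = 36 / 1
LCM(4, 9) = 36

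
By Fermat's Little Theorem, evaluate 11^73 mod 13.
By Fermat: 11^{12} ≡ 1 (mod 13). 73 = 6×12 + 1. So 11^{73} ≡ 11^{1} ≡ 11 (mod 13)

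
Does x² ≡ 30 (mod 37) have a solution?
By Euler's criterion: 30^{18} ≡ 1 (mod 37). Since this equals 1, 30 is a QR.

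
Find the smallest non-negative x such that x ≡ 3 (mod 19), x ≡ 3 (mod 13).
3

Using the Chinese Remainder Theorem:
M = product of moduli = 247
For equation 1: M_1 = 13, 13 ≡ 13 (mod 19), inverse of 13 mod 19 is 3 (check: 13 × 3 = 39 ≡ 1 (mod 19))
For equation 2: M_2 = 19, 19 ≡ 6 (mod 13), inverse of 19 mod 13 is 11 (check: 6 × 11 = 66 ≡ 1 (mod 13))
Combine: x ≡ Σ r_i×M_i×(M_i⁻¹ mod m_i) = 3×13×3 + 3×19×11 = 117 + 627 = 744
744 mod 247 = 3
x ≡ 3 (mod 247)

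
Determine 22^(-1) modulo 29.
22^(-1) ≡ 4 (mod 29). Verification: 22 × 4 = 88 ≡ 1 (mod 29)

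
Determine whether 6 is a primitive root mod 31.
p - 1 = 30 has prime divisors 2, 3, 5. Check 6^(30/q) mod 31 for each: 6^(30/2) = 6^15 ≡ 30, 6^(30/3) = 6^10 ≡ 25, 6^(30/5) = 6^6 ≡ 1 (mod 31). Since 6^6 ≡ 1 (mod 31), the order of 6 divides 6 (in fact the order is 6) ≠ 30, so it is not a primitive root.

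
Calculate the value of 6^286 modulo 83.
Using Fermat: 6^{82} ≡ 1 (mod 83). 286 ≡ 40 (mod 82). So 6^{286} ≡ 6^{40} ≡ 69 (mod 83)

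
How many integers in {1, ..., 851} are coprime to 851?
792

Prime factorization: 851 = 23 × 37
Using the formula φ(n) = n × Π(1 - 1/p) for each prime factor p:
φ(851) = 851 × (1 - 1/23) × (1 - 1/37)
φ(851) = 792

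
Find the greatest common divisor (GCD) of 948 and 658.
2

Using the Euclidean algorithm:
948 = 1 × 658 + 290
658 = 2 × 290 + 78
290 = 3 × 78 + 56
78 = 1 × 56 + 22
56 = 2 × 22 + 12
22 = 1 × 12 + 10
12 = 1 × 10 + 2
10 = 5 × 2 + 0

GCD(948, 658) = 2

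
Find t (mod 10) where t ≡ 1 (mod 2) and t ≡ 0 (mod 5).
M = 2 × 5 = 10. M₁ = 5, y₁ ≡ 1 (mod 2). M₂ = 2, y₂ ≡ 3 (mod 5). t = 1×5×1 + 0×2×3 ≡ 5 (mod 10)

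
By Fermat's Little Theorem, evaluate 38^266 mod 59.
By Fermat: 38^{58} ≡ 1 (mod 59). 266 = 4×58 + 34. So 38^{266} ≡ 38^{34} ≡ 3 (mod 59)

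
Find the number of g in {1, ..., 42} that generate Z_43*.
Number of primitive roots mod 43 = φ(42) = 12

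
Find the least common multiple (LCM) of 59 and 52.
3068

First find GCD(59, 52) using the Euclidean algorithm:
59 = 1 × 52 + 7
52 = 7 × 7 + 3
7 = 2 × 3 + 1
3 = 3 × 1 + 0
GCD(59, 52) = 1

LCM formula: LCM(a, b) = (a × b) / GCD(a, b)
LCM(59, 52) = (59 × 52) / 1
LCM(59, 52) = 3068 / 1
LCM(59, 52) = 3068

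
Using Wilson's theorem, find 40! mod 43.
(42)! = (40)! × (41) × (42) ≡ -1 (mod 43). So (40)! ≡ -1 × [(42)(41)]^(-1) ≡ 21 (mod 43)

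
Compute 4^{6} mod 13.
1

Using successive squaring:
Binary expansion of 6: 110
Powers of 4 mod 13 (each is the square of the previous):
  4^1 ≡ 4 (mod 13)
  4^2 ≡ 4² = 16 ≡ 3 (mod 13)
  4^4 ≡ 3² = 9 ≡ 9 (mod 13)
6 = 4 + 2, so 4^6 = 4^4 × 4^2 ≡ 9 × 3 (mod 13)
Multiplying step by step:
  9 × 3 = 27 ≡ 1 (mod 13)
Result: 4^6 ≡ 1 (mod 13)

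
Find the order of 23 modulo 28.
Powers of 23 mod 28: 23^1≡23, 23^2≡25, 23^3≡15, 23^4≡9, 23^5≡11, 23^6≡1. Order = 6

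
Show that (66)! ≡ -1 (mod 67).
(66)! mod 67 = 66. Since this equals -1 (mod 67), Wilson confirms 67 is prime.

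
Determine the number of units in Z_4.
2

Prime factorization: 4 = 2^2
Using the formula φ(n) = n × Π(1 - 1/p) for each prime factor p:
φ(4) = 4 × (1 - 1/2)
φ(4) = 2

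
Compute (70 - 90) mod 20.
0

(70 - 90) = -20
-20 mod 20 = 0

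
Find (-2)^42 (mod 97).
Using repeated squaring. (-2) ≡ 95 (mod 97). 42 = 32 + 8 + 2 (binary 101010). Repeated squaring mod 97: 95^1 ≡ 95; 95^2 ≡ 95² = 9025 ≡ 4; 95^4 ≡ 4² = 16 ≡ 16; 95^8 ≡ 16² = 256 ≡ 62; 95^16 ≡ 62² = 3844 ≡ 61; 95^32 ≡ 61² = 3721 ≡ 35. Multiply: (-2)^42 ≡ 95^32 × 95^8 × 95^2 ≡ 35 × 62 × 4 (mod 97): 35 × 62 = 2170 ≡ 36; 36 × 4 = 144 ≡ 47. So (-2)^42 ≡ 47 (mod 97).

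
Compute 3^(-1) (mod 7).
5

Using Extended Euclidean Algorithm:
gcd(3, 7) = 1
Bezout coefficients: 3 × -2 + 7 × 1 = 1
So 3 × -2 ≡ 1 (mod 7)
The inverse is -2 mod 7 = 5
Verification: 3 × 5 = 15 = 2 × 7 + 1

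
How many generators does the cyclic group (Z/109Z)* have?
36

The number of primitive roots modulo p is φ(p-1) = φ(108)
φ(108) = 36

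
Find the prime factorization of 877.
877

Divide by primes starting from smallest:
877 ÷ 877 = 1

877 = 877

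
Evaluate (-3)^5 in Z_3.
(-3) ≡ 0 (mod 3). 5 = 4 + 1 (binary 101). Repeated squaring mod 3: 0^1 ≡ 0; 0^2 ≡ 0² = 0 ≡ 0; 0^4 ≡ 0² = 0 ≡ 0. Multiply: (-3)^5 ≡ 0^4 × 0^1 ≡ 0 × 0 (mod 3): 0 × 0 = 0 ≡ 0. So (-3)^5 ≡ 0 (mod 3).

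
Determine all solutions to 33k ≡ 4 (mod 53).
21

Since gcd(33, 53) = 1 divides 4, a solution exists.
Multiply both sides by the inverse of 33 mod 53:
  33^(-1) mod 53 = 45
  x ≡ 45 × 4 ≡ 180 ≡ 21 (mod 53)
Verification: 33 × 21 = 693 = 13 × 53 + 4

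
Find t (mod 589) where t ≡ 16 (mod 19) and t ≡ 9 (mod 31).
M = 19 × 31 = 589. M₁ = 31, y₁ ≡ 8 (mod 19). M₂ = 19, y₂ ≡ 18 (mod 31). t = 16×31×8 + 9×19×18 ≡ 567 (mod 589)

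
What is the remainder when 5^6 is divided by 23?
6 = 4 + 2 (binary 110). Repeated squaring mod 23: 5^1 ≡ 5; 5^2 ≡ 5² = 25 ≡ 2; 5^4 ≡ 2² = 4 ≡ 4. Multiply: 5^6 = 5^4 × 5^2 ≡ 4 × 2 (mod 23): 4 × 2 = 8 ≡ 8. So 5^6 ≡ 8 (mod 23).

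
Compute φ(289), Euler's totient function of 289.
272

Prime factorization: 289 = 17^2
Using the formula φ(n) = n × Π(1 - 1/p) for each prime factor p:
φ(289) = 289 × (1 - 1/17)
φ(289) = 272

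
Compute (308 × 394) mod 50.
2

(308 × 394) = 121352
121352 mod 50 = 2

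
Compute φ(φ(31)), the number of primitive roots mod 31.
Number of primitive roots mod 31 = φ(30) = 8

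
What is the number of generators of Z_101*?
Number of primitive roots mod 101 = φ(100) = 40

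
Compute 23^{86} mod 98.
39

Using successive squaring:
Binary expansion of 86: 1010110
Powers of 23 mod 98 (each is the square of the previous):
  23^1 ≡ 23 (mod 98)
  23^2 ≡ 23² = 529 ≡ 39 (mod 98)
  23^4 ≡ 39² = 1521 ≡ 51 (mod 98)
  23^8 ≡ 51² = 2601 ≡ 53 (mod 98)
  23^16 ≡ 53² = 2809 ≡ 65 (mod 98)
  23^32 ≡ 65² = 4225 ≡ 11 (mod 98)
  23^64 ≡ 11² = 121 ≡ 23 (mod 98)
86 = 64 + 16 + 4 + 2, so 23^86 = 23^64 × 23^16 × 23^4 × 23^2 ≡ 23 × 65 × 51 × 39 (mod 98)
Multiplying step by step:
  23 × 65 = 1495 ≡ 25 (mod 98)
  25 × 51 = 1275 ≡ 1 (mod 98)
  1 × 39 = 39 ≡ 39 (mod 98)
Result: 23^86 ≡ 39 (mod 98)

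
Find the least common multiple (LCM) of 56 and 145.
8120

First find GCD(56, 145) using the Euclidean algorithm:
56 = 0 × 145 + 56
145 = 2 × 56 + 33
56 = 1 × 33 + 23
33 = 1 × 23 + 10
23 = 2 × 10 + 3
10 = 3 × 3 + 1
3 = 3 × 1 + 0
GCD(56, 145) = 1

LCM formula: LCM(a, b) = (a × b) / GCD(a, b)
LCM(56, 145) = (56 × 145) / 1
LCM(56, 145) = 8120 / 1
LCM(56, 145) = 8120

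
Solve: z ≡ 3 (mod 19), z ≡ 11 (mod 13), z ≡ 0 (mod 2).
M = 19 × 13 × 2 = 494. M₁ = 26, y₁ ≡ 11 (mod 19). M₂ = 38, y₂ ≡ 12 (mod 13). M₃ = 247, y₃ ≡ 1 (mod 2). z = 3×26×11 + 11×38×12 + 0×247×1 ≡ 440 (mod 494)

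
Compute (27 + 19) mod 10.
6

(27 + 19) = 46
46 mod 10 = 6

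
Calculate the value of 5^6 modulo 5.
5 ≡ 0 (mod 5). 6 = 4 + 2 (binary 110). Repeated squaring mod 5: 0^1 ≡ 0; 0^2 ≡ 0² = 0 ≡ 0; 0^4 ≡ 0² = 0 ≡ 0. Multiply: 5^6 ≡ 0^4 × 0^2 ≡ 0 × 0 (mod 5): 0 × 0 = 0 ≡ 0. So 5^6 ≡ 0 (mod 5).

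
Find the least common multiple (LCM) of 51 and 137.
6987

First find GCD(51, 137) using the Euclidean algorithm:
51 = 0 × 137 + 51
137 = 2 × 51 + 35
51 = 1 × 35 + 16
35 = 2 × 16 + 3
16 = 5 × 3 + 1
3 = 3 × 1 + 0
GCD(51, 137) = 1

LCM formula: LCM(a, b) = (a × b) / GCD(a, b)
LCM(51, 137) = (51 × 137) / 1
LCM(51, 137) = 6987 / 1
LCM(51, 137) = 6987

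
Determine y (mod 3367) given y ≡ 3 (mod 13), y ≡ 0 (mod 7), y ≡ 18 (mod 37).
1498

Using the Chinese Remainder Theorem:
M = product of moduli = 3367
For equation 1: M_1 = 259, 259 ≡ 12 (mod 13), inverse of 259 mod 13 is 12 (check: 12 × 12 = 144 ≡ 1 (mod 13))
For equation 2: M_2 = 481, 481 ≡ 5 (mod 7), inverse of 481 mod 7 is 3 (check: 5 × 3 = 15 ≡ 1 (mod 7))
For equation 3: M_3 = 91, 91 ≡ 17 (mod 37), inverse of 91 mod 37 is 24 (check: 17 × 24 = 408 ≡ 1 (mod 37))
Combine: y ≡ Σ r_i×M_i×(M_i⁻¹ mod m_i) = 3×259×12 + 0×481×3 + 18×91×24 = 9324 + 0 + 39312 = 48636
48636 mod 3367 = 1498
y ≡ 1498 (mod 3367)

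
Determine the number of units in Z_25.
20

Prime factorization: 25 = 5^2
Using the formula φ(n) = n × Π(1 - 1/p) for each prime factor p:
φ(25) = 25 × (1 - 1/5)
φ(25) = 20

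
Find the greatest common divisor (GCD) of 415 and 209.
1

Using the Euclidean algorithm:
415 = 1 × 209 + 206
209 = 1 × 206 + 3
206 = 68 × 3 + 2
3 = 1 × 2 + 1
2 = 2 × 1 + 0

GCD(415, 209) = 1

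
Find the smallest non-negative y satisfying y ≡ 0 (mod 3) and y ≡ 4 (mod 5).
M = 3 × 5 = 15. M₁ = 5, y₁ ≡ 2 (mod 3). M₂ = 3, y₂ ≡ 2 (mod 5). y = 0×5×2 + 4×3×2 ≡ 9 (mod 15)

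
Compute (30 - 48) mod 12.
6

(30 - 48) = -18
-18 mod 12 = 6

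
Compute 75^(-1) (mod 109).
16

Using Extended Euclidean Algorithm:
gcd(75, 109) = 1
Bezout coefficients: 75 × 16 + 109 × -11 = 1
So 75 × 16 ≡ 1 (mod 109)
The inverse is 16 mod 109 = 16
Verification: 75 × 16 = 1200 = 11 × 109 + 1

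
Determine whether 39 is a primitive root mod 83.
p - 1 = 82 has prime divisors 2, 41. Check 39^(82/q) mod 83 for each: 39^(82/2) = 39^41 ≡ 82, 39^(82/41) = 39^2 ≡ 27 (mod 83). None of these is 1, so 39 has order 82 = φ(83), so it is a primitive root mod 83.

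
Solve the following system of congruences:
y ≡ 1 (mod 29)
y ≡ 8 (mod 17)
59

Using the Chinese Remainder Theorem:
M = product of moduli = 493
For equation 1: M_1 = 17, 17 ≡ 17 (mod 29), inverse of 17 mod 29 is 12 (check: 17 × 12 = 204 ≡ 1 (mod 29))
For equation 2: M_2 = 29, 29 ≡ 12 (mod 17), inverse of 29 mod 17 is 10 (check: 12 × 10 = 120 ≡ 1 (mod 17))
Combine: y ≡ Σ r_i×M_i×(M_i⁻¹ mod m_i) = 1×17×12 + 8×29×10 = 204 + 2320 = 2524
2524 mod 493 = 59
y ≡ 59 (mod 493)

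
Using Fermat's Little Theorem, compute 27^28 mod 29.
By Fermat's Little Theorem, 27^{28} ≡ 1 (mod 29) since 29 is prime and gcd(27, 29) = 1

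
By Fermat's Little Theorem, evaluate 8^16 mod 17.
By Fermat's Little Theorem, 8^{16} ≡ 1 (mod 17) since 17 is prime and gcd(8, 17) = 1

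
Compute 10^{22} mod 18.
10

Using successive squaring:
Binary expansion of 22: 10110
Powers of 10 mod 18 (each is the square of the previous):
  10^1 ≡ 10 (mod 18)
  10^2 ≡ 10² = 100 ≡ 10 (mod 18)
  10^4 ≡ 10² = 100 ≡ 10 (mod 18)
  10^8 ≡ 10² = 100 ≡ 10 (mod 18)
  10^16 ≡ 10² = 100 ≡ 10 (mod 18)
22 = 16 + 4 + 2, so 10^22 = 10^16 × 10^4 × 10^2 ≡ 10 × 10 × 10 (mod 18)
Multiplying step by step:
  10 × 10 = 100 ≡ 10 (mod 18)
  10 × 10 = 100 ≡ 10 (mod 18)
Result: 10^22 ≡ 10 (mod 18)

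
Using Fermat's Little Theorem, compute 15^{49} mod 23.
7

By Fermat's Little Theorem, a^(p-1) ≡ 1 (mod p) for prime p and gcd(a, p) = 1
Here p = 23, so 15^22 ≡ 1 (mod 23)
We can reduce the exponent: 49 mod 22 = 5
So 15^49 ≡ 15^5 (mod 23)
Computing: 15^5 mod 23 = 7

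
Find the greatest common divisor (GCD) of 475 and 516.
1

Using the Euclidean algorithm:
475 = 0 × 516 + 475
516 = 1 × 475 + 41
475 = 11 × 41 + 24
41 = 1 × 24 + 17
24 = 1 × 17 + 7
17 = 2 × 7 + 3
7 = 2 × 3 + 1
3 = 3 × 1 + 0

GCD(475, 516) = 1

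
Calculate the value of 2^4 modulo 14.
4 = 4 (binary 100). Repeated squaring mod 14: 2^1 ≡ 2; 2^2 ≡ 2² = 4 ≡ 4; 2^4 ≡ 4² = 16 ≡ 2. So 2^4 ≡ 2 (mod 14).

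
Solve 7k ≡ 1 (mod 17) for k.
5

Using Extended Euclidean Algorithm:
gcd(7, 17) = 1
Bezout coefficients: 7 × 5 + 17 × -2 = 1
So 7 × 5 ≡ 1 (mod 17)
The inverse is 5 mod 17 = 5
Verification: 7 × 5 = 35 = 2 × 17 + 1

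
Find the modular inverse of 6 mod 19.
6^(-1) ≡ 16 (mod 19). Verification: 6 × 16 = 96 ≡ 1 (mod 19)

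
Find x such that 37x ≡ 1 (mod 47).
14

Since gcd(37, 47) = 1 divides 1, a solution exists.
Multiply both sides by the inverse of 37 mod 47:
  37^(-1) mod 47 = 14
  x ≡ 14 × 1 ≡ 14 ≡ 14 (mod 47)
Verification: 37 × 14 = 518 = 11 × 47 + 1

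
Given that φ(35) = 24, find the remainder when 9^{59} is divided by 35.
By Euler: 9^{24} ≡ 1 (mod 35) since gcd(9, 35) = 1. 59 = 2×24 + 11. So 9^{59} ≡ 9^{11} ≡ 4 (mod 35)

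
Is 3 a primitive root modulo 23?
p - 1 = 22 has prime divisors 2, 11. Check 3^(22/q) mod 23 for each: 3^(22/2) = 3^11 ≡ 1, 3^(22/11) = 3^2 ≡ 9 (mod 23). Since 3^11 ≡ 1 (mod 23), the order of 3 divides 11 (in fact the order is 11) ≠ 22, so it is not a primitive root.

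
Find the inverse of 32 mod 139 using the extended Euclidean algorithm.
Extended GCD: 32(-13) + 139(3) = 1. So 32^(-1) ≡ 126 ≡ 126 (mod 139). Verify: 32 × 126 = 4032 ≡ 1 (mod 139)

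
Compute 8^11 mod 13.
Using repeated squaring. 11 = 8 + 2 + 1 (binary 1011). Repeated squaring mod 13: 8^1 ≡ 8; 8^2 ≡ 8² = 64 ≡ 12; 8^4 ≡ 12² = 144 ≡ 1; 8^8 ≡ 1² = 1 ≡ 1. Multiply: 8^11 = 8^8 × 8^2 × 8^1 ≡ 1 × 12 × 8 (mod 13): 1 × 12 = 12 ≡ 12; 12 × 8 = 96 ≡ 5. So 8^11 ≡ 5 (mod 13).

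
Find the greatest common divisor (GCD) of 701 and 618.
1

Using the Euclidean algorithm:
701 = 1 × 618 + 83
618 = 7 × 83 + 37
83 = 2 × 37 + 9
37 = 4 × 9 + 1
9 = 9 × 1 + 0

GCD(701, 618) = 1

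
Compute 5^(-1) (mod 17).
7

Using Extended Euclidean Algorithm:
gcd(5, 17) = 1
Bezout coefficients: 5 × 7 + 17 × -2 = 1
So 5 × 7 ≡ 1 (mod 17)
The inverse is 7 mod 17 = 7
Verification: 5 × 7 = 35 = 2 × 17 + 1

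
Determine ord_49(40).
Powers of 40 mod 49: 40^1≡40, 40^2≡32, 40^3≡6, 40^4≡44, 40^5≡45, 40^6≡36, 40^7≡19, 40^8≡25, 40^9≡20, 40^10≡16, 40^11≡3, 40^12≡22, 40^13≡47, 40^14≡18, 40^15≡34, 40^16≡37, 40^17≡10, 40^18≡8, 40^19≡26, 40^20≡11, 40^21≡48, 40^22≡9, 40^23≡17, 40^24≡43, 40^25≡5, 40^26≡4, 40^27≡13, 40^28≡30, 40^29≡24, 40^30≡29, 40^31≡33, 40^32≡46, 40^33≡27, 40^34≡2, 40^35≡31, 40^36≡15, 40^37≡12, 40^38≡39, 40^39≡41, 40^40≡23, 40^41≡38, 40^42≡1. Order = 42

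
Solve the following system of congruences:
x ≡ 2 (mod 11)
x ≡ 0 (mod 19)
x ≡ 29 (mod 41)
7163

Using the Chinese Remainder Theorem:
M = product of moduli = 8569
For equation 1: M_1 = 779, 779 ≡ 9 (mod 11), inverse of 779 mod 11 is 5 (check: 9 × 5 = 45 ≡ 1 (mod 11))
For equation 2: M_2 = 451, 451 ≡ 14 (mod 19), inverse of 451 mod 19 is 15 (check: 14 × 15 = 210 ≡ 1 (mod 19))
For equation 3: M_3 = 209, 209 ≡ 4 (mod 41), inverse of 209 mod 41 is 31 (check: 4 × 31 = 124 ≡ 1 (mod 41))
Combine: x ≡ Σ r_i×M_i×(M_i⁻¹ mod m_i) = 2×779×5 + 0×451×15 + 29×209×31 = 7790 + 0 + 187891 = 195681
195681 mod 8569 = 7163
x ≡ 7163 (mod 8569)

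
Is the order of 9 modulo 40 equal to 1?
No, the actual order is 2, not 1.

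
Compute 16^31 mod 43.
Using repeated squaring. 31 = 16 + 8 + 4 + 2 + 1 (binary 11111). Repeated squaring mod 43: 16^1 ≡ 16; 16^2 ≡ 16² = 256 ≡ 41; 16^4 ≡ 41² = 1681 ≡ 4; 16^8 ≡ 4² = 16 ≡ 16; 16^16 ≡ 16² = 256 ≡ 41. Multiply: 16^31 = 16^16 × 16^8 × 16^4 × 16^2 × 16^1 ≡ 41 × 16 × 4 × 41 × 16 (mod 43): 41 × 16 = 656 ≡ 11; 11 × 4 = 44 ≡ 1; 1 × 41 = 41 ≡ 41; 41 × 16 = 656 ≡ 11. So 16^31 ≡ 11 (mod 43).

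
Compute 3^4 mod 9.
4 = 4 (binary 100). Repeated squaring mod 9: 3^1 ≡ 3; 3^2 ≡ 3² = 9 ≡ 0; 3^4 ≡ 0² = 0 ≡ 0. So 3^4 ≡ 0 (mod 9).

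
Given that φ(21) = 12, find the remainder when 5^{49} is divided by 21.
By Euler: 5^{12} ≡ 1 (mod 21) since gcd(5, 21) = 1. 49 = 4×12 + 1. So 5^{49} ≡ 5^{1} ≡ 5 (mod 21)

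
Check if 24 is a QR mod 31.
By Euler's criterion: 24^{15} ≡ 30 (mod 31). Since this equals -1 (≡ 30), 24 is not a QR.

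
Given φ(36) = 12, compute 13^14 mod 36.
By Euler: 13^{12} ≡ 1 (mod 36) since gcd(13, 36) = 1. 14 = 1×12 + 2. So 13^{14} ≡ 13^{2} ≡ 25 (mod 36)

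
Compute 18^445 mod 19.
Using Fermat: 18^{18} ≡ 1 (mod 19). 445 ≡ 13 (mod 18). So 18^{445} ≡ 18^{13} ≡ 18 (mod 19)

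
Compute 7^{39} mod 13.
5

Using successive squaring:
Binary expansion of 39: 100111
Powers of 7 mod 13 (each is the square of the previous):
  7^1 ≡ 7 (mod 13)
  7^2 ≡ 7² = 49 ≡ 10 (mod 13)
  7^4 ≡ 10² = 100 ≡ 9 (mod 13)
  7^8 ≡ 9² = 81 ≡ 3 (mod 13)
  7^16 ≡ 3² = 9 ≡ 9 (mod 13)
  7^32 ≡ 9² = 81 ≡ 3 (mod 13)
39 = 32 + 4 + 2 + 1, so 7^39 = 7^32 × 7^4 × 7^2 × 7^1 ≡ 3 × 9 × 10 × 7 (mod 13)
Multiplying step by step:
  3 × 9 = 27 ≡ 1 (mod 13)
  1 × 10 = 10 ≡ 10 (mod 13)
  10 × 7 = 70 ≡ 5 (mod 13)
Result: 7^39 ≡ 5 (mod 13)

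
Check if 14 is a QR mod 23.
By Euler's criterion: 14^{11} ≡ 22 (mod 23). Since this equals -1 (≡ 22), 14 is not a QR.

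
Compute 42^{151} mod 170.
168

Using successive squaring:
Binary expansion of 151: 10010111
Powers of 42 mod 170 (each is the square of the previous):
  42^1 ≡ 42 (mod 170)
  42^2 ≡ 42² = 1764 ≡ 64 (mod 170)
  42^4 ≡ 64² = 4096 ≡ 16 (mod 170)
  42^8 ≡ 16² = 256 ≡ 86 (mod 170)
  42^16 ≡ 86² = 7396 ≡ 86 (mod 170)
  42^32 ≡ 86² = 7396 ≡ 86 (mod 170)
  42^64 ≡ 86² = 7396 ≡ 86 (mod 170)
  42^128 ≡ 86² = 7396 ≡ 86 (mod 170)
151 = 128 + 16 + 4 + 2 + 1, so 42^151 = 42^128 × 42^16 × 42^4 × 42^2 × 42^1 ≡ 86 × 86 × 16 × 64 × 42 (mod 170)
Multiplying step by step:
  86 × 86 = 7396 ≡ 86 (mod 170)
  86 × 16 = 1376 ≡ 16 (mod 170)
  16 × 64 = 1024 ≡ 4 (mod 170)
  4 × 42 = 168 ≡ 168 (mod 170)
Result: 42^151 ≡ 168 (mod 170)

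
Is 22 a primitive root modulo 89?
No

To verify, check if 22^(88/q) ≢ 1 (mod 89) for each prime divisor q of 88
Divisors of 88 = 88: [1, 2, 4, 8, 11, 22, 44, 88]
  22^(88/2) = 22^44 ≡ 1 (mod 89)
  22^(88/11) = 22^8 ≡ 64 (mod 89)
Conclusion: 22 is not a primitive root modulo 89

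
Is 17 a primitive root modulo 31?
Yes

To verify, check if 17^(30/q) ≢ 1 (mod 31) for each prime divisor q of 30
Divisors of 30 = 30: [1, 2, 3, 5, 6, 10, 15, 30]
  17^(30/2) = 17^15 ≡ 30 (mod 31)
  17^(30/3) = 17^10 ≡ 25 (mod 31)
  17^(30/5) = 17^6 ≡ 8 (mod 31)
Conclusion: 17 is a primitive root modulo 31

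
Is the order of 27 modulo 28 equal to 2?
Yes, ord_28(27) = 2.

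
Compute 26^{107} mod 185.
121

Using successive squaring:
Binary expansion of 107: 1101011
Powers of 26 mod 185 (each is the square of the previous):
  26^1 ≡ 26 (mod 185)
  26^2 ≡ 26² = 676 ≡ 121 (mod 185)
  26^4 ≡ 121² = 14641 ≡ 26 (mod 185)
  26^8 ≡ 26² = 676 ≡ 121 (mod 185)
  26^16 ≡ 121² = 14641 ≡ 26 (mod 185)
  26^32 ≡ 26² = 676 ≡ 121 (mod 185)
  26^64 ≡ 121² = 14641 ≡ 26 (mod 185)
107 = 64 + 32 + 8 + 2 + 1, so 26^107 = 26^64 × 26^32 × 26^8 × 26^2 × 26^1 ≡ 26 × 121 × 121 × 121 × 26 (mod 185)
Multiplying step by step:
  26 × 121 = 3146 ≡ 1 (mod 185)
  1 × 121 = 121 ≡ 121 (mod 185)
  121 × 121 = 14641 ≡ 26 (mod 185)
  26 × 26 = 676 ≡ 121 (mod 185)
Result: 26^107 ≡ 121 (mod 185)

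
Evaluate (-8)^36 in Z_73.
Using repeated squaring. (-8) ≡ 65 (mod 73). 36 = 32 + 4 (binary 100100). Repeated squaring mod 73: 65^1 ≡ 65; 65^2 ≡ 65² = 4225 ≡ 64; 65^4 ≡ 64² = 4096 ≡ 8; 65^8 ≡ 8² = 64 ≡ 64; 65^16 ≡ 64² = 4096 ≡ 8; 65^32 ≡ 8² = 64 ≡ 64. Multiply: (-8)^36 ≡ 65^32 × 65^4 ≡ 64 × 8 (mod 73): 64 × 8 = 512 ≡ 1. So (-8)^36 ≡ 1 (mod 73).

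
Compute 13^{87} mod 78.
13

Using successive squaring:
Binary expansion of 87: 1010111
Powers of 13 mod 78 (each is the square of the previous):
  13^1 ≡ 13 (mod 78)
  13^2 ≡ 13² = 169 ≡ 13 (mod 78)
  13^4 ≡ 13² = 169 ≡ 13 (mod 78)
  13^8 ≡ 13² = 169 ≡ 13 (mod 78)
  13^16 ≡ 13² = 169 ≡ 13 (mod 78)
  13^32 ≡ 13² = 169 ≡ 13 (mod 78)
  13^64 ≡ 13² = 169 ≡ 13 (mod 78)
87 = 64 + 16 + 4 + 2 + 1, so 13^87 = 13^64 × 13^16 × 13^4 × 13^2 × 13^1 ≡ 13 × 13 × 13 × 13 × 13 (mod 78)
Multiplying step by step:
  13 × 13 = 169 ≡ 13 (mod 78)
  13 × 13 = 169 ≡ 13 (mod 78)
  13 × 13 = 169 ≡ 13 (mod 78)
  13 × 13 = 169 ≡ 13 (mod 78)
Result: 13^87 ≡ 13 (mod 78)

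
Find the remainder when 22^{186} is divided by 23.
By Fermat: 22^{22} ≡ 1 (mod 23). 186 = 8×22 + 10. So 22^{186} ≡ 22^{10} ≡ 1 (mod 23)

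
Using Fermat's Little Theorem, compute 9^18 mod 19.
By Fermat's Little Theorem, 9^{18} ≡ 1 (mod 19) since 19 is prime and gcd(9, 19) = 1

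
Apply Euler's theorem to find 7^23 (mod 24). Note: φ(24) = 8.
By Euler: 7^{8} ≡ 1 (mod 24) since gcd(7, 24) = 1. 23 = 2×8 + 7. So 7^{23} ≡ 7^{7} ≡ 7 (mod 24)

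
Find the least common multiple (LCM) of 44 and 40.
440

First find GCD(44, 40) using the Euclidean algorithm:
44 = 1 × 40 + 4
40 = 10 × 4 + 0
GCD(44, 40) = 4

LCM formula: LCM(a, b) = (a × b) / GCD(a, b)
LCM(44, 40) = (44 × 40) / 4
LCM(44, 40) = 1760 / 4
LCM(44, 40) = 440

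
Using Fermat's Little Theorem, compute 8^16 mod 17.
By Fermat's Little Theorem, 8^{16} ≡ 1 (mod 17) since 17 is prime and gcd(8, 17) = 1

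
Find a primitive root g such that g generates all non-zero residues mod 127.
p - 1 = 126 has prime divisors 2, 3, 7. h is a primitive root mod 127 iff h^(126/q) ≢ 1 (mod 127) for each such q.
h = 2: 2^63 ≡ 1, 2^42 ≡ 1, 2^18 ≡ 16 (mod 127); 2^63 ≡ 1, so not a primitive root.
h = 3: 3^63 ≡ 126, 3^42 ≡ 107, 3^18 ≡ 4 (mod 127); none is 1, so 3 has order 126 and is a primitive root.
The smallest primitive root mod 127 is g = 3.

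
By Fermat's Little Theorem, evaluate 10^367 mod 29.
By Fermat: 10^{28} ≡ 1 (mod 29). 367 ≡ 3 (mod 28). So 10^{367} ≡ 10^{3} ≡ 14 (mod 29)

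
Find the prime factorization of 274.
2 × 137

Divide by primes starting from smallest:
274 ÷ 2 = 137
137 ÷ 137 = 1

274 = 2 × 137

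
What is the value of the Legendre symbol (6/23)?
(6/23) = 6^{11} mod 23 = 1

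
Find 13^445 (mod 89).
Using Fermat: 13^{88} ≡ 1 (mod 89). 445 ≡ 5 (mod 88). So 13^{445} ≡ 13^{5} ≡ 74 (mod 89)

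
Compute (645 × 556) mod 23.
4

(645 × 556) = 358620
358620 mod 23 = 4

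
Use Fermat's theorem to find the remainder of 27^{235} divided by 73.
46

By Fermat's Little Theorem, a^(p-1) ≡ 1 (mod p) for prime p and gcd(a, p) = 1
Here p = 73, so 27^72 ≡ 1 (mod 73)
We can reduce the exponent: 235 mod 72 = 19
So 27^235 ≡ 27^19 (mod 73)
Computing: 27^19 mod 73 = 46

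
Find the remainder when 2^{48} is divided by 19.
By Fermat: 2^{18} ≡ 1 (mod 19). 48 = 2×18 + 12. So 2^{48} ≡ 2^{12} ≡ 11 (mod 19)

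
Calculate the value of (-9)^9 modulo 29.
(-9) ≡ 20 (mod 29). 9 = 8 + 1 (binary 1001). Repeated squaring mod 29: 20^1 ≡ 20; 20^2 ≡ 20² = 400 ≡ 23; 20^4 ≡ 23² = 529 ≡ 7; 20^8 ≡ 7² = 49 ≡ 20. Multiply: (-9)^9 ≡ 20^8 × 20^1 ≡ 20 × 20 (mod 29): 20 × 20 = 400 ≡ 23. So (-9)^9 ≡ 23 (mod 29).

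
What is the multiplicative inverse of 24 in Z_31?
22

Using Extended Euclidean Algorithm:
gcd(24, 31) = 1
Bezout coefficients: 24 × -9 + 31 × 7 = 1
So 24 × -9 ≡ 1 (mod 31)
The inverse is -9 mod 31 = 22
Verification: 24 × 22 = 528 = 17 × 31 + 1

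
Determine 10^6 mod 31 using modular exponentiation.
6 = 4 + 2 (binary 110). Repeated squaring mod 31: 10^1 ≡ 10; 10^2 ≡ 10² = 100 ≡ 7; 10^4 ≡ 7² = 49 ≡ 18. Multiply: 10^6 = 10^4 × 10^2 ≡ 18 × 7 (mod 31): 18 × 7 = 126 ≡ 2. So 10^6 ≡ 2 (mod 31).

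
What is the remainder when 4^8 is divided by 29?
8 = 8 (binary 1000). Repeated squaring mod 29: 4^1 ≡ 4; 4^2 ≡ 4² = 16 ≡ 16; 4^4 ≡ 16² = 256 ≡ 24; 4^8 ≡ 24² = 576 ≡ 25. So 4^8 ≡ 25 (mod 29).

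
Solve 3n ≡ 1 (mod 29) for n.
10

Using Extended Euclidean Algorithm:
gcd(3, 29) = 1
Bezout coefficients: 3 × 10 + 29 × -1 = 1
So 3 × 10 ≡ 1 (mod 29)
The inverse is 10 mod 29 = 10
Verification: 3 × 10 = 30 = 1 × 29 + 1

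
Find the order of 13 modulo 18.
Powers of 13 mod 18: 13^1≡13, 13^2≡7, 13^3≡1. Order = 3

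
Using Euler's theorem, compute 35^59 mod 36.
By Euler: 35^{12} ≡ 1 (mod 36) since gcd(35, 36) = 1. 59 = 4×12 + 11. So 35^{59} ≡ 35^{11} ≡ 35 (mod 36)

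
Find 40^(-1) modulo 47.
20

Using Extended Euclidean Algorithm:
gcd(40, 47) = 1
Bezout coefficients: 40 × 20 + 47 × -17 = 1
So 40 × 20 ≡ 1 (mod 47)
The inverse is 20 mod 47 = 20
Verification: 40 × 20 = 800 = 17 × 47 + 1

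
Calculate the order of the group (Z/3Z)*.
2

Prime factorization: 3 = 3
Using the formula φ(n) = n × Π(1 - 1/p) for each prime factor p:
φ(3) = 3 × (1 - 1/3)
φ(3) = 2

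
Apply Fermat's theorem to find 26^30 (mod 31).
By Fermat's Little Theorem, 26^{30} ≡ 1 (mod 31) since 31 is prime and gcd(26, 31) = 1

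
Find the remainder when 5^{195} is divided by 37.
By Fermat: 5^{36} ≡ 1 (mod 37). 195 = 5×36 + 15. So 5^{195} ≡ 5^{15} ≡ 29 (mod 37)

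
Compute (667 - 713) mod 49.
3

(667 - 713) = -46
-46 mod 49 = 3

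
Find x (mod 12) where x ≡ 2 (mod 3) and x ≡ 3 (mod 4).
M = 3 × 4 = 12. M₁ = 4, y₁ ≡ 1 (mod 3). M₂ = 3, y₂ ≡ 3 (mod 4). x = 2×4×1 + 3×3×3 ≡ 11 (mod 12)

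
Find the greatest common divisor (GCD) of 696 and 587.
1

Using the Euclidean algorithm:
696 = 1 × 587 + 109
587 = 5 × 109 + 42
109 = 2 × 42 + 25
42 = 1 × 25 + 17
25 = 1 × 17 + 8
17 = 2 × 8 + 1
8 = 8 × 1 + 0

GCD(696, 587) = 1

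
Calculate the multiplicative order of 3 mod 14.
Powers of 3 mod 14: 3^1≡3, 3^2≡9, 3^3≡13, 3^4≡11, 3^5≡5, 3^6≡1. Order = 6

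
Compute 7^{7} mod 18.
7

Using successive squaring:
Binary expansion of 7: 111
Powers of 7 mod 18 (each is the square of the previous):
  7^1 ≡ 7 (mod 18)
  7^2 ≡ 7² = 49 ≡ 13 (mod 18)
  7^4 ≡ 13² = 169 ≡ 7 (mod 18)
7 = 4 + 2 + 1, so 7^7 = 7^4 × 7^2 × 7^1 ≡ 7 × 13 × 7 (mod 18)
Multiplying step by step:
  7 × 13 = 91 ≡ 1 (mod 18)
  1 × 7 = 7 ≡ 7 (mod 18)
Result: 7^7 ≡ 7 (mod 18)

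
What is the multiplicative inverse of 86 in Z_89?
59

Using Extended Euclidean Algorithm:
gcd(86, 89) = 1
Bezout coefficients: 86 × -30 + 89 × 29 = 1
So 86 × -30 ≡ 1 (mod 89)
The inverse is -30 mod 89 = 59
Verification: 86 × 59 = 5074 = 57 × 89 + 1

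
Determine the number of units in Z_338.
156

Prime factorization: 338 = 2 × 13^2
Using the formula φ(n) = n × Π(1 - 1/p) for each prime factor p:
φ(338) = 338 × (1 - 1/2) × (1 - 1/13)
φ(338) = 156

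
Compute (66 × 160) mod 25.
10

(66 × 160) = 10560
10560 mod 25 = 10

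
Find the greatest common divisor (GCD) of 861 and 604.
1

Using the Euclidean algorithm:
861 = 1 × 604 + 257
604 = 2 × 257 + 90
257 = 2 × 90 + 77
90 = 1 × 77 + 13
77 = 5 × 13 + 12
13 = 1 × 12 + 1
12 = 12 × 1 + 0

GCD(861, 604) = 1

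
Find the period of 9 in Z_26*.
Powers of 9 mod 26: 9^1≡9, 9^2≡3, 9^3≡1. Order = 3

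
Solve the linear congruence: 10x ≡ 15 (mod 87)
45

Since gcd(10, 87) = 1 divides 15, a solution exists.
Multiply both sides by the inverse of 10 mod 87:
  10^(-1) mod 87 = 61
  x ≡ 61 × 15 ≡ 915 ≡ 45 (mod 87)
Verification: 10 × 45 = 450 = 5 × 87 + 15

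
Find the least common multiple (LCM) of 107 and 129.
13803

First find GCD(107, 129) using the Euclidean algorithm:
107 = 0 × 129 + 107
129 = 1 × 107 + 22
107 = 4 × 22 + 19
22 = 1 × 19 + 3
19 = 6 × 3 + 1
3 = 3 × 1 + 0
GCD(107, 129) = 1

LCM formula: LCM(a, b) = (a × b) / GCD(a, b)
LCM(107, 129) = (107 × 129) / 1
LCM(107, 129) = 13803 / 1
LCM(107, 129) = 13803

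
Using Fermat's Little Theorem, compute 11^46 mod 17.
By Fermat: 11^{16} ≡ 1 (mod 17). 46 = 2×16 + 14. So 11^{46} ≡ 11^{14} ≡ 9 (mod 17)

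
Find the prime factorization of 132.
2^2 × 3 × 11

Divide by primes starting from smallest:
132 ÷ 2 = 66
66 ÷ 2 = 33
33 ÷ 3 = 11
11 ÷ 11 = 1

132 = 2^2 × 3 × 11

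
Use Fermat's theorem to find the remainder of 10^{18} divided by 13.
1

By Fermat's Little Theorem, a^(p-1) ≡ 1 (mod p) for prime p and gcd(a, p) = 1
Here p = 13, so 10^12 ≡ 1 (mod 13)
We can reduce the exponent: 18 mod 12 = 6
So 10^18 ≡ 10^6 (mod 13)
Computing: 10^6 mod 13 = 1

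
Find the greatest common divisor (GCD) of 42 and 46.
2

Using the Euclidean algorithm:
42 = 0 × 46 + 42
46 = 1 × 42 + 4
42 = 10 × 4 + 2
4 = 2 × 2 + 0

GCD(42, 46) = 2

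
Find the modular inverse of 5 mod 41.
5^(-1) ≡ 33 (mod 41). Verification: 5 × 33 = 165 ≡ 1 (mod 41)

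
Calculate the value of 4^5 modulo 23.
5 = 4 + 1 (binary 101). Repeated squaring mod 23: 4^1 ≡ 4; 4^2 ≡ 4² = 16 ≡ 16; 4^4 ≡ 16² = 256 ≡ 3. Multiply: 4^5 = 4^4 × 4^1 ≡ 3 × 4 (mod 23): 3 × 4 = 12 ≡ 12. So 4^5 ≡ 12 (mod 23).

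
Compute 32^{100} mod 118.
108

Using successive squaring:
Binary expansion of 100: 1100100
Powers of 32 mod 118 (each is the square of the previous):
  32^1 ≡ 32 (mod 118)
  32^2 ≡ 32² = 1024 ≡ 80 (mod 118)
  32^4 ≡ 80² = 6400 ≡ 28 (mod 118)
  32^8 ≡ 28² = 784 ≡ 76 (mod 118)
  32^16 ≡ 76² = 5776 ≡ 112 (mod 118)
  32^32 ≡ 112² = 12544 ≡ 36 (mod 118)
  32^64 ≡ 36² = 1296 ≡ 116 (mod 118)
100 = 64 + 32 + 4, so 32^100 = 32^64 × 32^32 × 32^4 ≡ 116 × 36 × 28 (mod 118)
Multiplying step by step:
  116 × 36 = 4176 ≡ 46 (mod 118)
  46 × 28 = 1288 ≡ 108 (mod 118)
Result: 32^100 ≡ 108 (mod 118)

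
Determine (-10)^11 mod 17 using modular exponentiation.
Using repeated squaring. (-10) ≡ 7 (mod 17). 11 = 8 + 2 + 1 (binary 1011). Repeated squaring mod 17: 7^1 ≡ 7; 7^2 ≡ 7² = 49 ≡ 15; 7^4 ≡ 15² = 225 ≡ 4; 7^8 ≡ 4² = 16 ≡ 16. Multiply: (-10)^11 ≡ 7^8 × 7^2 × 7^1 ≡ 16 × 15 × 7 (mod 17): 16 × 15 = 240 ≡ 2; 2 × 7 = 14 ≡ 14. So (-10)^11 ≡ 14 (mod 17).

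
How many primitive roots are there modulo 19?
6

The number of primitive roots modulo p is φ(p-1) = φ(18)
φ(18) = 6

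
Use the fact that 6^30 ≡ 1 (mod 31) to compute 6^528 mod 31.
By Fermat: 6^{30} ≡ 1 (mod 31). 528 ≡ 18 (mod 30). So 6^{528} ≡ 6^{18} ≡ 1 (mod 31)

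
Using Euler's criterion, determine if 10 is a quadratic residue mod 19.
By Euler's criterion: 10^{9} ≡ 18 (mod 19). Since this equals -1 (≡ 18), 10 is not a QR.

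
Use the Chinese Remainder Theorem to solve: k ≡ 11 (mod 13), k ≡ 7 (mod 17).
24

Using the Chinese Remainder Theorem:
M = product of moduli = 221
For equation 1: M_1 = 17, 17 ≡ 4 (mod 13), inverse of 17 mod 13 is 10 (check: 4 × 10 = 40 ≡ 1 (mod 13))
For equation 2: M_2 = 13, 13 ≡ 13 (mod 17), inverse of 13 mod 17 is 4 (check: 13 × 4 = 52 ≡ 1 (mod 17))
Combine: k ≡ Σ r_i×M_i×(M_i⁻¹ mod m_i) = 11×17×10 + 7×13×4 = 1870 + 364 = 2234
2234 mod 221 = 24
k ≡ 24 (mod 221)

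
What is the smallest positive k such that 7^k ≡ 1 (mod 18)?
Powers of 7 mod 18: 7^1≡7, 7^2≡13, 7^3≡1. Order = 3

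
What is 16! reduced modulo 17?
By Wilson's theorem, (16)! ≡ -1 ≡ 16 (mod 17)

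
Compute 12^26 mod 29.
Using repeated squaring. 26 = 16 + 8 + 2 (binary 11010). Repeated squaring mod 29: 12^1 ≡ 12; 12^2 ≡ 12² = 144 ≡ 28; 12^4 ≡ 28² = 784 ≡ 1; 12^8 ≡ 1² = 1 ≡ 1; 12^16 ≡ 1² = 1 ≡ 1. Multiply: 12^26 = 12^16 × 12^8 × 12^2 ≡ 1 × 1 × 28 (mod 29): 1 × 1 = 1 ≡ 1; 1 × 28 = 28 ≡ 28. So 12^26 ≡ 28 (mod 29).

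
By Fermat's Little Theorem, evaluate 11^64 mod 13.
By Fermat: 11^{12} ≡ 1 (mod 13). 64 = 5×12 + 4. So 11^{64} ≡ 11^{4} ≡ 3 (mod 13)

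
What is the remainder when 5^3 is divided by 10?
3 = 2 + 1 (binary 11). Repeated squaring mod 10: 5^1 ≡ 5; 5^2 ≡ 5² = 25 ≡ 5. Multiply: 5^3 = 5^2 × 5^1 ≡ 5 × 5 (mod 10): 5 × 5 = 25 ≡ 5. So 5^3 ≡ 5 (mod 10).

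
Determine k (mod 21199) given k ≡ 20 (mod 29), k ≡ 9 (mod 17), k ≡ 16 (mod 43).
9648

Using the Chinese Remainder Theorem:
M = product of moduli = 21199
For equation 1: M_1 = 731, 731 ≡ 6 (mod 29), inverse of 731 mod 29 is 5 (check: 6 × 5 = 30 ≡ 1 (mod 29))
For equation 2: M_2 = 1247, 1247 ≡ 6 (mod 17), inverse of 1247 mod 17 is 3 (check: 6 × 3 = 18 ≡ 1 (mod 17))
For equation 3: M_3 = 493, 493 ≡ 20 (mod 43), inverse of 493 mod 43 is 28 (check: 20 × 28 = 560 ≡ 1 (mod 43))
Combine: k ≡ Σ r_i×M_i×(M_i⁻¹ mod m_i) = 20×731×5 + 9×1247×3 + 16×493×28 = 73100 + 33669 + 220864 = 327633
327633 mod 21199 = 9648
k ≡ 9648 (mod 21199)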